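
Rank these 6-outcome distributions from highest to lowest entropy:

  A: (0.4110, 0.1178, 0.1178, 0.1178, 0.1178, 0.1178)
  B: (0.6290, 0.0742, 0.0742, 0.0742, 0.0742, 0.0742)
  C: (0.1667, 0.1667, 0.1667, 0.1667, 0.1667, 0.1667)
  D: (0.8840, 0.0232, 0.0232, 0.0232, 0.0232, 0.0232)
C > A > B > D

Key insight: Entropy is maximized by uniform distributions and minimized by concentrated distributions.

Entropies:
  H(A) = 2.3446 bits
  H(B) = 1.8129 bits
  H(C) = 2.5850 bits
  H(D) = 0.7871 bits

Ranking: C > A > B > D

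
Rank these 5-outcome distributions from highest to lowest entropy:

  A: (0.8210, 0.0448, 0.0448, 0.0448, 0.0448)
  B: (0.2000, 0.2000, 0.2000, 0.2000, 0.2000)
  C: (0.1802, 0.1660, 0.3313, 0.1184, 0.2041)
B > C > A

Key insight: Entropy is maximized by uniform distributions and minimized by concentrated distributions.

- Uniform distributions have maximum entropy log₂(5) = 2.3219 bits
- The more "peaked" or concentrated a distribution, the lower its entropy

Entropies:
  H(A) = 1.0359 bits
  H(B) = 2.3219 bits
  H(C) = 2.2360 bits

Ranking: B > C > A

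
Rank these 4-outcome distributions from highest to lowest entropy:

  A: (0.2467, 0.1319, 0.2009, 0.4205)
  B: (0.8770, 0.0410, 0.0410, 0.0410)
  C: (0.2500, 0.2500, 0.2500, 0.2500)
C > A > B

Key insight: Entropy is maximized by uniform distributions and minimized by concentrated distributions.

- Uniform distributions have maximum entropy log₂(4) = 2.0000 bits
- The more "peaked" or concentrated a distribution, the lower its entropy

Entropies:
  H(A) = 1.8743 bits
  H(B) = 0.7329 bits
  H(C) = 2.0000 bits

Ranking: C > A > B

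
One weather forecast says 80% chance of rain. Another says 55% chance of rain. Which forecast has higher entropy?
55% forecast

Treat each forecast as a Bernoulli distribution. Binary entropy is maximized at p=0.5 and falls off symmetrically toward 0 or 1. The 55% forecast is closer to 50%, so it is more uncertain. H(80%) ≈ 0.722 bits, H(55%) ≈ 0.993 bits.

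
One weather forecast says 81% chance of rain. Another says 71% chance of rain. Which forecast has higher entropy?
71% forecast

Treat each forecast as a Bernoulli distribution. Binary entropy is maximized at p=0.5 and falls off symmetrically toward 0 or 1. The 71% forecast is closer to 50%, so it is more uncertain. H(81%) ≈ 0.701 bits, H(71%) ≈ 0.869 bits.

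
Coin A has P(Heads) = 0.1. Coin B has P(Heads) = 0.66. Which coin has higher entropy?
B

For binary distributions, entropy is maximized at p=0.5 and decreases as p moves toward 0 or 1.

H(A) = H(0.1) = 0.4690 bits
H(B) = H(0.66) = 0.9248 bits

Distribution B (p=0.66) is closer to uniform (p=0.5), so it has higher entropy.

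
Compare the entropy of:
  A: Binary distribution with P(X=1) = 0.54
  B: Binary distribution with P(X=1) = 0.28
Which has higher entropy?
A

For binary distributions, entropy is maximized at p=0.5 and decreases as p moves toward 0 or 1.

H(A) = H(0.54) = 0.9954 bits
H(B) = H(0.28) = 0.8555 bits

Distribution A (p=0.54) is closer to uniform (p=0.5), so it has higher entropy.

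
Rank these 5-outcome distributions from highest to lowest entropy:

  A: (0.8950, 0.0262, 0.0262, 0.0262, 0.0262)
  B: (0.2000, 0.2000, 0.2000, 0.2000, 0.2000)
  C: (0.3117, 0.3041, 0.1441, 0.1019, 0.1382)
B > C > A

Key insight: Entropy is maximized by uniform distributions and minimized by concentrated distributions.

- Uniform distributions have maximum entropy log₂(5) = 2.3219 bits
- The more "peaked" or concentrated a distribution, the lower its entropy

Entropies:
  H(A) = 0.6946 bits
  H(B) = 2.3219 bits
  H(C) = 2.1795 bits

Ranking: B > C > A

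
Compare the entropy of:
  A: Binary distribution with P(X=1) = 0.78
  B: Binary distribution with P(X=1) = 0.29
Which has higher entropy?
B

For binary distributions, entropy is maximized at p=0.5 and decreases as p moves toward 0 or 1.

H(A) = H(0.78) = 0.7602 bits
H(B) = H(0.29) = 0.8687 bits

Distribution B (p=0.29) is closer to uniform (p=0.5), so it has higher entropy.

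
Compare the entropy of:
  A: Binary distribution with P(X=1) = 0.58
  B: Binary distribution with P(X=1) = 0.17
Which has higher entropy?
A

For binary distributions, entropy is maximized at p=0.5 and decreases as p moves toward 0 or 1.

H(A) = H(0.58) = 0.9815 bits
H(B) = H(0.17) = 0.6577 bits

Distribution A (p=0.58) is closer to uniform (p=0.5), so it has higher entropy.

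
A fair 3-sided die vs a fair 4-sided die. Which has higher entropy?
4-sided die

Both are uniform distributions; for uniform over n outcomes, H = log₂(n). H(3-sided) = log₂(3) = 1.585 bits and H(4-sided) = log₂(4) = 2.000 bits. More outcomes in a uniform distribution means higher entropy.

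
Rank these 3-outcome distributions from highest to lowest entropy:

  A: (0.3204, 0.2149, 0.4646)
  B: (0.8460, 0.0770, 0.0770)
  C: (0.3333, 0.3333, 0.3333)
C > A > B

Key insight: Entropy is maximized by uniform distributions and minimized by concentrated distributions.

- Uniform distributions have maximum entropy log₂(3) = 1.5850 bits
- The more "peaked" or concentrated a distribution, the lower its entropy

Entropies:
  H(A) = 1.5167 bits
  H(B) = 0.7738 bits
  H(C) = 1.5850 bits

Ranking: C > A > B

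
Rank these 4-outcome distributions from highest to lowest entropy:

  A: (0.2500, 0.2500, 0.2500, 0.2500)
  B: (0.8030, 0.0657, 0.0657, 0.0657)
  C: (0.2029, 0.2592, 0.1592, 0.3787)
A > C > B

Key insight: Entropy is maximized by uniform distributions and minimized by concentrated distributions.

- Uniform distributions have maximum entropy log₂(4) = 2.0000 bits
- The more "peaked" or concentrated a distribution, the lower its entropy

Entropies:
  H(A) = 2.0000 bits
  H(B) = 1.0281 bits
  H(C) = 1.9243 bits

Ranking: A > C > B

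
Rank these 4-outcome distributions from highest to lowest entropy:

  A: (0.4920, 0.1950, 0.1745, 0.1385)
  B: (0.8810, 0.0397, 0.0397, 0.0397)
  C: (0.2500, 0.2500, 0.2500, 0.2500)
C > A > B

Key insight: Entropy is maximized by uniform distributions and minimized by concentrated distributions.

- Uniform distributions have maximum entropy log₂(4) = 2.0000 bits
- The more "peaked" or concentrated a distribution, the lower its entropy

Entropies:
  H(A) = 1.7978 bits
  H(B) = 0.7151 bits
  H(C) = 2.0000 bits

Ranking: C > A > B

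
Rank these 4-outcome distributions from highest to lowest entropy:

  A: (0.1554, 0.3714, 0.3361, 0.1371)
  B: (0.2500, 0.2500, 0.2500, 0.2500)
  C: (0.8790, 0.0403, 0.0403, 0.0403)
B > A > C

Key insight: Entropy is maximized by uniform distributions and minimized by concentrated distributions.

- Uniform distributions have maximum entropy log₂(4) = 2.0000 bits
- The more "peaked" or concentrated a distribution, the lower its entropy

Entropies:
  H(A) = 1.8699 bits
  H(B) = 2.0000 bits
  H(C) = 0.7240 bits

Ranking: B > A > C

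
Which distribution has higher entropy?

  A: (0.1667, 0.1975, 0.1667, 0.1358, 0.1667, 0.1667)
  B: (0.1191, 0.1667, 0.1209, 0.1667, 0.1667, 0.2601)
A

Both distributions are close to uniform, making this a harder comparison.

H(A) = 2.5767 bits
H(B) = 2.5318 bits

The distribution closer to uniform has higher entropy.
Answer: A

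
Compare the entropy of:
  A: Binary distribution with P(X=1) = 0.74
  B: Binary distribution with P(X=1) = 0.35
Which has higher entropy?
B

For binary distributions, entropy is maximized at p=0.5 and decreases as p moves toward 0 or 1.

H(A) = H(0.74) = 0.8267 bits
H(B) = H(0.35) = 0.9341 bits

Distribution B (p=0.35) is closer to uniform (p=0.5), so it has higher entropy.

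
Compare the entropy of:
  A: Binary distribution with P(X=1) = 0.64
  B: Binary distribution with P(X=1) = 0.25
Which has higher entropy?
A

For binary distributions, entropy is maximized at p=0.5 and decreases as p moves toward 0 or 1.

H(A) = H(0.64) = 0.9427 bits
H(B) = H(0.25) = 0.8113 bits

Distribution A (p=0.64) is closer to uniform (p=0.5), so it has higher entropy.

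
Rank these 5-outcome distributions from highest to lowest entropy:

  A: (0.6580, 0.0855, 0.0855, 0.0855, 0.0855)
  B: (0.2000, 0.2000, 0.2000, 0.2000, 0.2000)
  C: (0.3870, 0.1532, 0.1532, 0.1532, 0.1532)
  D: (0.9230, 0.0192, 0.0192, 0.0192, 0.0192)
B > C > A > D

Key insight: Entropy is maximized by uniform distributions and minimized by concentrated distributions.

Entropies:
  H(A) = 1.6107 bits
  H(B) = 2.3219 bits
  H(C) = 2.1888 bits
  H(D) = 0.5455 bits

Ranking: B > C > A > D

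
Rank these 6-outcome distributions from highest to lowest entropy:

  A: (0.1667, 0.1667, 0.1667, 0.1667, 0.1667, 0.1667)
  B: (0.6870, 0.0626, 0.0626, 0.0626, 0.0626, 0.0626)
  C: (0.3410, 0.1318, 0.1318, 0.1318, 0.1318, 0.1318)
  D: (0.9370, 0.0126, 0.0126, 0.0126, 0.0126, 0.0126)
A > C > B > D

Key insight: Entropy is maximized by uniform distributions and minimized by concentrated distributions.

Entropies:
  H(A) = 2.5850 bits
  H(B) = 1.6234 bits
  H(C) = 2.4559 bits
  H(D) = 0.4855 bits

Ranking: A > C > B > D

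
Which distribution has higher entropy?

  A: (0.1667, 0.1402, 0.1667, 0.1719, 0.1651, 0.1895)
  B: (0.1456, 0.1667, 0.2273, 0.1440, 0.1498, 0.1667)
A

Both distributions are close to uniform, making this a harder comparison.

H(A) = 2.5795 bits
H(B) = 2.5651 bits

The distribution closer to uniform has higher entropy.
Answer: A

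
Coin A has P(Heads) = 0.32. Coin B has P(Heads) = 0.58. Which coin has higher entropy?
B

For binary distributions, entropy is maximized at p=0.5 and decreases as p moves toward 0 or 1.

H(A) = H(0.32) = 0.9044 bits
H(B) = H(0.58) = 0.9815 bits

Distribution B (p=0.58) is closer to uniform (p=0.5), so it has higher entropy.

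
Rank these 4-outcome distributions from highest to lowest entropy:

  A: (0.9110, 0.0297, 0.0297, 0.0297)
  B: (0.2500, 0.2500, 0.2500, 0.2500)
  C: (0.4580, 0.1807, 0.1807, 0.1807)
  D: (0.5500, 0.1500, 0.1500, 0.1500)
B > C > D > A

Key insight: Entropy is maximized by uniform distributions and minimized by concentrated distributions.

Entropies:
  H(A) = 0.5742 bits
  H(B) = 2.0000 bits
  H(C) = 1.8540 bits
  H(D) = 1.7060 bits

Ranking: B > C > D > A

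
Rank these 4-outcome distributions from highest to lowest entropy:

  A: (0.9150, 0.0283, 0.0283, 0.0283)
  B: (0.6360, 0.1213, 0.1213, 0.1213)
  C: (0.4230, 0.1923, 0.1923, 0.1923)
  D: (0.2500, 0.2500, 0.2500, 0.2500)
D > C > B > A

Key insight: Entropy is maximized by uniform distributions and minimized by concentrated distributions.

Entropies:
  H(A) = 0.5543 bits
  H(B) = 1.5229 bits
  H(C) = 1.8973 bits
  H(D) = 2.0000 bits

Ranking: D > C > B > A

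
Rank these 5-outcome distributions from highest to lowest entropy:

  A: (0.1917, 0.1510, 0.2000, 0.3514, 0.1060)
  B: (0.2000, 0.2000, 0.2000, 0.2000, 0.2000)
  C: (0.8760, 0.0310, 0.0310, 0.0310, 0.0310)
B > A > C

Key insight: Entropy is maximized by uniform distributions and minimized by concentrated distributions.

- Uniform distributions have maximum entropy log₂(5) = 2.3219 bits
- The more "peaked" or concentrated a distribution, the lower its entropy

Entropies:
  H(A) = 2.2064 bits
  H(B) = 2.3219 bits
  H(C) = 0.7888 bits

Ranking: B > A > C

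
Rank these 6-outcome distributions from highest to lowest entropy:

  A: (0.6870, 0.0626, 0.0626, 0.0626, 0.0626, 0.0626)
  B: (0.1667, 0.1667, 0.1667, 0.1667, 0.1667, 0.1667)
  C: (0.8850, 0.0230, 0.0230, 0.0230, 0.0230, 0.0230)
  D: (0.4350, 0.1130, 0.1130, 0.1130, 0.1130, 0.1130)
B > D > A > C

Key insight: Entropy is maximized by uniform distributions and minimized by concentrated distributions.

Entropies:
  H(A) = 1.6234 bits
  H(B) = 2.5850 bits
  H(C) = 0.7818 bits
  H(D) = 2.2997 bits

Ranking: B > D > A > C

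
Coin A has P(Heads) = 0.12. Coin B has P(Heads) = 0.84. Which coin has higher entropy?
B

For binary distributions, entropy is maximized at p=0.5 and decreases as p moves toward 0 or 1.

H(A) = H(0.12) = 0.5294 bits
H(B) = H(0.84) = 0.6343 bits

Distribution B (p=0.84) is closer to uniform (p=0.5), so it has higher entropy.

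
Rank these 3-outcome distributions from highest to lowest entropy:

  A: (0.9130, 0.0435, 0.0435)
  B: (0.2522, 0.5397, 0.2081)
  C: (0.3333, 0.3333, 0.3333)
C > B > A

Key insight: Entropy is maximized by uniform distributions and minimized by concentrated distributions.

- Uniform distributions have maximum entropy log₂(3) = 1.5850 bits
- The more "peaked" or concentrated a distribution, the lower its entropy

Entropies:
  H(A) = 0.5134 bits
  H(B) = 1.4527 bits
  H(C) = 1.5850 bits

Ranking: C > B > A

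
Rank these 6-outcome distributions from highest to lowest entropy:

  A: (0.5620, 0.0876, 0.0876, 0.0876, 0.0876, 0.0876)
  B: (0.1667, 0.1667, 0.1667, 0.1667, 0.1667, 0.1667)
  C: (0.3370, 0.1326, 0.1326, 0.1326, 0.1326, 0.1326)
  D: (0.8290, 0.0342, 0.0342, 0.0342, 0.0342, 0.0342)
B > C > A > D

Key insight: Entropy is maximized by uniform distributions and minimized by concentrated distributions.

Entropies:
  H(A) = 2.0059 bits
  H(B) = 2.5850 bits
  H(C) = 2.4614 bits
  H(D) = 1.0570 bits

Ranking: B > C > A > D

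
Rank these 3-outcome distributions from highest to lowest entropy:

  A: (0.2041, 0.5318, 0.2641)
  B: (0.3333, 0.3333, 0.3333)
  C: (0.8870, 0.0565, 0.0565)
B > A > C

Key insight: Entropy is maximized by uniform distributions and minimized by concentrated distributions.

- Uniform distributions have maximum entropy log₂(3) = 1.5850 bits
- The more "peaked" or concentrated a distribution, the lower its entropy

Entropies:
  H(A) = 1.4597 bits
  H(B) = 1.5850 bits
  H(C) = 0.6219 bits

Ranking: B > A > C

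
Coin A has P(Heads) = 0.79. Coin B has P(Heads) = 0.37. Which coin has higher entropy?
B

For binary distributions, entropy is maximized at p=0.5 and decreases as p moves toward 0 or 1.

H(A) = H(0.79) = 0.7415 bits
H(B) = H(0.37) = 0.9507 bits

Distribution B (p=0.37) is closer to uniform (p=0.5), so it has higher entropy.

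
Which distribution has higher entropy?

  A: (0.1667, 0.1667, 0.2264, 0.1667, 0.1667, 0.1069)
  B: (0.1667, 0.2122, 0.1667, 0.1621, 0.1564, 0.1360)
B

Both distributions are close to uniform, making this a harder comparison.

H(A) = 2.5533 bits
H(B) = 2.5718 bits

The distribution closer to uniform has higher entropy.
Answer: B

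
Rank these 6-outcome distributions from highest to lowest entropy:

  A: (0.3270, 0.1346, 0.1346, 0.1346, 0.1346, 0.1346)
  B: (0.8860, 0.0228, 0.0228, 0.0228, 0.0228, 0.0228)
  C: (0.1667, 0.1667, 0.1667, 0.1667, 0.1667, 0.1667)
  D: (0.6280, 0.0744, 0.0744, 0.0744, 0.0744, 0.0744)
C > A > D > B

Key insight: Entropy is maximized by uniform distributions and minimized by concentrated distributions.

Entropies:
  H(A) = 2.4745 bits
  H(B) = 0.7766 bits
  H(C) = 2.5850 bits
  H(D) = 1.8160 bits

Ranking: C > A > D > B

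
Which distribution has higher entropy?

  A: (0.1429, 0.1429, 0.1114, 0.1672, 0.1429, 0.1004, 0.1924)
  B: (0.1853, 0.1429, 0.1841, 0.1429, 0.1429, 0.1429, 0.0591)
A

Both distributions are close to uniform, making this a harder comparison.

H(A) = 2.7778 bits
H(B) = 2.7456 bits

The distribution closer to uniform has higher entropy.
Answer: A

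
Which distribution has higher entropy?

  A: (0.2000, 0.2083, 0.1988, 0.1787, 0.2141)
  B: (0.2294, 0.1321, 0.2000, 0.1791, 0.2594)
A

Both distributions are close to uniform, making this a harder comparison.

H(A) = 2.3193 bits
H(B) = 2.2868 bits

The distribution closer to uniform has higher entropy.
Answer: A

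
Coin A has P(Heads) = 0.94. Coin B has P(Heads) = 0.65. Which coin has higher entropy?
B

For binary distributions, entropy is maximized at p=0.5 and decreases as p moves toward 0 or 1.

H(A) = H(0.94) = 0.3274 bits
H(B) = H(0.65) = 0.9341 bits

Distribution B (p=0.65) is closer to uniform (p=0.5), so it has higher entropy.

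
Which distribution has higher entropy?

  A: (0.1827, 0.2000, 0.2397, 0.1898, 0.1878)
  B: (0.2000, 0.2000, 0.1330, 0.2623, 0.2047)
A

Both distributions are close to uniform, making this a harder comparison.

H(A) = 2.3145 bits
H(B) = 2.2908 bits

The distribution closer to uniform has higher entropy.
Answer: A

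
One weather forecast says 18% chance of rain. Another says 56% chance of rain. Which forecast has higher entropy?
56% forecast

Treat each forecast as a Bernoulli distribution. Binary entropy is maximized at p=0.5 and falls off symmetrically toward 0 or 1. The 56% forecast is closer to 50%, so it is more uncertain. H(18%) ≈ 0.680 bits, H(56%) ≈ 0.990 bits.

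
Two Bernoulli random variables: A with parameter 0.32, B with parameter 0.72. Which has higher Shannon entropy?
A

For binary distributions, entropy is maximized at p=0.5 and decreases as p moves toward 0 or 1.

H(A) = H(0.32) = 0.9044 bits
H(B) = H(0.72) = 0.8555 bits

Distribution A (p=0.32) is closer to uniform (p=0.5), so it has higher entropy.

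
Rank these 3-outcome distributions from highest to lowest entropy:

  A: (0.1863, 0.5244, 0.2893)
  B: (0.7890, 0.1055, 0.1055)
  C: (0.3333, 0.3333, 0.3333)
C > A > B

Key insight: Entropy is maximized by uniform distributions and minimized by concentrated distributions.

- Uniform distributions have maximum entropy log₂(3) = 1.5850 bits
- The more "peaked" or concentrated a distribution, the lower its entropy

Entropies:
  H(A) = 1.4576 bits
  H(B) = 0.9544 bits
  H(C) = 1.5850 bits

Ranking: C > A > B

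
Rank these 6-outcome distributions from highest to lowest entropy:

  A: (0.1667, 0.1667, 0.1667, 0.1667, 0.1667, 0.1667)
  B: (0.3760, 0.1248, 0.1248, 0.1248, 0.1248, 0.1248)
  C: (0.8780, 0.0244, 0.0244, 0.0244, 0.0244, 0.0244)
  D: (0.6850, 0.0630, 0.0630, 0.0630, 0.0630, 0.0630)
A > B > D > C

Key insight: Entropy is maximized by uniform distributions and minimized by concentrated distributions.

Entropies:
  H(A) = 2.5850 bits
  H(B) = 2.4041 bits
  H(C) = 0.8184 bits
  H(D) = 1.6303 bits

Ranking: A > B > D > C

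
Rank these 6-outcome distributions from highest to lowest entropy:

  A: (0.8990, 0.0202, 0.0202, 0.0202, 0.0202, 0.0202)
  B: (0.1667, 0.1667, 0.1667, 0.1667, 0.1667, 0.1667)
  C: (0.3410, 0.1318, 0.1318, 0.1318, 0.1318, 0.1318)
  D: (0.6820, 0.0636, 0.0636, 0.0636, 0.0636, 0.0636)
B > C > D > A

Key insight: Entropy is maximized by uniform distributions and minimized by concentrated distributions.

Entropies:
  H(A) = 0.7067 bits
  H(B) = 2.5850 bits
  H(C) = 2.4559 bits
  H(D) = 1.6406 bits

Ranking: B > C > D > A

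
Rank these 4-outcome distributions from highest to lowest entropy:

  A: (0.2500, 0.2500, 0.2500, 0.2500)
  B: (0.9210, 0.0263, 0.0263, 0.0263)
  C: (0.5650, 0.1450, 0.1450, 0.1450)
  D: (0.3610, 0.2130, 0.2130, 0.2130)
A > D > C > B

Key insight: Entropy is maximized by uniform distributions and minimized by concentrated distributions.

Entropies:
  H(A) = 2.0000 bits
  H(B) = 0.5239 bits
  H(C) = 1.6772 bits
  H(D) = 1.9563 bits

Ranking: A > D > C > B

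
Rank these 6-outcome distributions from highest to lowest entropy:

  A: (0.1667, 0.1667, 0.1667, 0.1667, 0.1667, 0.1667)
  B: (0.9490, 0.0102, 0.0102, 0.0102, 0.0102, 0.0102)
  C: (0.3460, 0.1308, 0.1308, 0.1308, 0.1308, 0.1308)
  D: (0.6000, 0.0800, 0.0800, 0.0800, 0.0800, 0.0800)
A > C > D > B

Key insight: Entropy is maximized by uniform distributions and minimized by concentrated distributions.

Entropies:
  H(A) = 2.5850 bits
  H(B) = 0.4090 bits
  H(C) = 2.4490 bits
  H(D) = 1.8997 bits

Ranking: A > C > D > B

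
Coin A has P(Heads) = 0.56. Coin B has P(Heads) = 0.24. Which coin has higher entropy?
A

For binary distributions, entropy is maximized at p=0.5 and decreases as p moves toward 0 or 1.

H(A) = H(0.56) = 0.9896 bits
H(B) = H(0.24) = 0.7950 bits

Distribution A (p=0.56) is closer to uniform (p=0.5), so it has higher entropy.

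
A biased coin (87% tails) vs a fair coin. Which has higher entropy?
Fair coin

The fair coin is uniform (p=0.5), maximizing binary entropy at 1 bit. The biased coin has H(0.87) ≈ 0.557 bits — its outcome is more predictable, so its entropy is lower.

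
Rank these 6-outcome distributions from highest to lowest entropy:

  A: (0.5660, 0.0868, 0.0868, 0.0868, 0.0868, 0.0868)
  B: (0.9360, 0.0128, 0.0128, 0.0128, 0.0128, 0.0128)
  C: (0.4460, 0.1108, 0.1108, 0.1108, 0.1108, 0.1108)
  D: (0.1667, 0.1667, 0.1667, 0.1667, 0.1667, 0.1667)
D > C > A > B

Key insight: Entropy is maximized by uniform distributions and minimized by concentrated distributions.

Entropies:
  H(A) = 1.9951 bits
  H(B) = 0.4917 bits
  H(C) = 2.2779 bits
  H(D) = 2.5850 bits

Ranking: D > C > A > B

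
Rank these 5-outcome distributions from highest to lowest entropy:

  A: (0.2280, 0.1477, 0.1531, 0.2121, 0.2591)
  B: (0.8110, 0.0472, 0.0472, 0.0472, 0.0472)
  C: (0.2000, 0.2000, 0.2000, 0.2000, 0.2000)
C > A > B

Key insight: Entropy is maximized by uniform distributions and minimized by concentrated distributions.

- Uniform distributions have maximum entropy log₂(5) = 2.3219 bits
- The more "peaked" or concentrated a distribution, the lower its entropy

Entropies:
  H(A) = 2.2877 bits
  H(B) = 1.0774 bits
  H(C) = 2.3219 bits

Ranking: C > A > B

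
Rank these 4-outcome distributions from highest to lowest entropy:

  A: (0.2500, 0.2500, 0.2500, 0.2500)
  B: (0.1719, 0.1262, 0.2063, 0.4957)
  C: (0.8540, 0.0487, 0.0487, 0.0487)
A > B > C

Key insight: Entropy is maximized by uniform distributions and minimized by concentrated distributions.

- Uniform distributions have maximum entropy log₂(4) = 2.0000 bits
- The more "peaked" or concentrated a distribution, the lower its entropy

Entropies:
  H(A) = 2.0000 bits
  H(B) = 1.7852 bits
  H(C) = 0.8311 bits

Ranking: A > B > C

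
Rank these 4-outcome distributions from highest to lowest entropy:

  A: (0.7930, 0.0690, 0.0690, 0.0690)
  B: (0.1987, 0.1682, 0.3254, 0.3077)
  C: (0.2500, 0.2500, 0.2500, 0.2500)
C > B > A

Key insight: Entropy is maximized by uniform distributions and minimized by concentrated distributions.

- Uniform distributions have maximum entropy log₂(4) = 2.0000 bits
- The more "peaked" or concentrated a distribution, the lower its entropy

Entropies:
  H(A) = 1.0638 bits
  H(B) = 1.9461 bits
  H(C) = 2.0000 bits

Ranking: C > B > A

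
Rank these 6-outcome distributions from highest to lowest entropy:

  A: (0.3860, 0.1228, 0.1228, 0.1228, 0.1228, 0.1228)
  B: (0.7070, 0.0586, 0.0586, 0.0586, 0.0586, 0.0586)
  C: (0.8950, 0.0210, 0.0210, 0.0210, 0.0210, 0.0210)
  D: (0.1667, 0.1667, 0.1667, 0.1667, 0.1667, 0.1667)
D > A > B > C

Key insight: Entropy is maximized by uniform distributions and minimized by concentrated distributions.

Entropies:
  H(A) = 2.3878 bits
  H(B) = 1.5529 bits
  H(C) = 0.7285 bits
  H(D) = 2.5850 bits

Ranking: D > A > B > C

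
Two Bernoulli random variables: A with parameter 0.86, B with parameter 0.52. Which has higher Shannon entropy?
B

For binary distributions, entropy is maximized at p=0.5 and decreases as p moves toward 0 or 1.

H(A) = H(0.86) = 0.5842 bits
H(B) = H(0.52) = 0.9988 bits

Distribution B (p=0.52) is closer to uniform (p=0.5), so it has higher entropy.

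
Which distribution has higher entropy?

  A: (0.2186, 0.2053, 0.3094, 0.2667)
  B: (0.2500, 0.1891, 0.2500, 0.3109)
A

Both distributions are close to uniform, making this a harder comparison.

H(A) = 1.9806 bits
H(B) = 1.9784 bits

The distribution closer to uniform has higher entropy.
Answer: A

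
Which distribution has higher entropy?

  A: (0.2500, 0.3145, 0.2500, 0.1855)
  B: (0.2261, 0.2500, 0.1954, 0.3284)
A

Both distributions are close to uniform, making this a harder comparison.

H(A) = 1.9757 bits
H(B) = 1.9729 bits

The distribution closer to uniform has higher entropy.
Answer: A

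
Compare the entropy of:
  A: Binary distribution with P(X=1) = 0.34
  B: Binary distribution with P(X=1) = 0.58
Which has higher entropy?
B

For binary distributions, entropy is maximized at p=0.5 and decreases as p moves toward 0 or 1.

H(A) = H(0.34) = 0.9248 bits
H(B) = H(0.58) = 0.9815 bits

Distribution B (p=0.58) is closer to uniform (p=0.5), so it has higher entropy.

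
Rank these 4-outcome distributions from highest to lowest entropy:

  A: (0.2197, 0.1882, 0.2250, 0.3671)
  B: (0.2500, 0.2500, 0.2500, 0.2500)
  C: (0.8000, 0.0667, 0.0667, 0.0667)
B > A > C

Key insight: Entropy is maximized by uniform distributions and minimized by concentrated distributions.

- Uniform distributions have maximum entropy log₂(4) = 2.0000 bits
- The more "peaked" or concentrated a distribution, the lower its entropy

Entropies:
  H(A) = 1.9488 bits
  H(B) = 2.0000 bits
  H(C) = 1.0389 bits

Ranking: B > A > C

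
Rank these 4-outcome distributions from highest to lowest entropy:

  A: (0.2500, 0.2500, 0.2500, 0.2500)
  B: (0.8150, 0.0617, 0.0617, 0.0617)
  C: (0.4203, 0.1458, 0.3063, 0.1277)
A > C > B

Key insight: Entropy is maximized by uniform distributions and minimized by concentrated distributions.

- Uniform distributions have maximum entropy log₂(4) = 2.0000 bits
- The more "peaked" or concentrated a distribution, the lower its entropy

Entropies:
  H(A) = 2.0000 bits
  H(B) = 0.9841 bits
  H(C) = 1.8325 bits

Ranking: A > C > B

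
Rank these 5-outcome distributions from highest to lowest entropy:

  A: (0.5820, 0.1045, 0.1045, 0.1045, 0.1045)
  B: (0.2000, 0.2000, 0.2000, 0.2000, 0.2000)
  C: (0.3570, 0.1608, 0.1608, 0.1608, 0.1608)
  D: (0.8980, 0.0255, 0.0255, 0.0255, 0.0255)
B > C > A > D

Key insight: Entropy is maximized by uniform distributions and minimized by concentrated distributions.

Entropies:
  H(A) = 1.8165 bits
  H(B) = 2.3219 bits
  H(C) = 2.2262 bits
  H(D) = 0.6793 bits

Ranking: B > C > A > D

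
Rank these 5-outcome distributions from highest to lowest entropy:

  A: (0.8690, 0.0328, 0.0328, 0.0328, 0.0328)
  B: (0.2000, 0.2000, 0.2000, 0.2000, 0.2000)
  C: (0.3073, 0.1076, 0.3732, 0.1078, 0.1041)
B > C > A

Key insight: Entropy is maximized by uniform distributions and minimized by concentrated distributions.

- Uniform distributions have maximum entropy log₂(5) = 2.3219 bits
- The more "peaked" or concentrated a distribution, the lower its entropy

Entropies:
  H(A) = 0.8222 bits
  H(B) = 2.3219 bits
  H(C) = 2.0860 bits

Ranking: B > C > A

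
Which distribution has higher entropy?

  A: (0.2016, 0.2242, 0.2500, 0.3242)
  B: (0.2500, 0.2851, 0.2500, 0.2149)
B

Both distributions are close to uniform, making this a harder comparison.

H(A) = 1.9763 bits
H(B) = 1.9929 bits

The distribution closer to uniform has higher entropy.
Answer: B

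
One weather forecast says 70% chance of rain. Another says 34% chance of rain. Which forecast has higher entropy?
34% forecast

Treat each forecast as a Bernoulli distribution. Binary entropy is maximized at p=0.5 and falls off symmetrically toward 0 or 1. The 34% forecast is closer to 50%, so it is more uncertain. H(70%) ≈ 0.881 bits, H(34%) ≈ 0.925 bits.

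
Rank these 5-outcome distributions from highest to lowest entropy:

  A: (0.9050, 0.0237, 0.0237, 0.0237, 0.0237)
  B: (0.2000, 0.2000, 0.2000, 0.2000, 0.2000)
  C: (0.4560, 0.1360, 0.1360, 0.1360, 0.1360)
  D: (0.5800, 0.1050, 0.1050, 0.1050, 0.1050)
B > C > D > A

Key insight: Entropy is maximized by uniform distributions and minimized by concentrated distributions.

Entropies:
  H(A) = 0.6429 bits
  H(B) = 2.3219 bits
  H(C) = 2.0824 bits
  H(D) = 1.8215 bits

Ranking: B > C > D > A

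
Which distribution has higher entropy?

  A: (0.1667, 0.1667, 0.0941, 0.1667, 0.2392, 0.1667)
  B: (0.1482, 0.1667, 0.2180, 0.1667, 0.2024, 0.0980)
B

Both distributions are close to uniform, making this a harder comparison.

H(A) = 2.5378 bits
H(B) = 2.5439 bits

The distribution closer to uniform has higher entropy.
Answer: B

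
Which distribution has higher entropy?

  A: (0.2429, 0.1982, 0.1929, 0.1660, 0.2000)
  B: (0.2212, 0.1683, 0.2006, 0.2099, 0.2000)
B

Both distributions are close to uniform, making this a harder comparison.

H(A) = 2.3111 bits
H(B) = 2.3162 bits

The distribution closer to uniform has higher entropy.
Answer: B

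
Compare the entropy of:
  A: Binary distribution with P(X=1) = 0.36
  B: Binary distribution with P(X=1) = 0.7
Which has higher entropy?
A

For binary distributions, entropy is maximized at p=0.5 and decreases as p moves toward 0 or 1.

H(A) = H(0.36) = 0.9427 bits
H(B) = H(0.7) = 0.8813 bits

Distribution A (p=0.36) is closer to uniform (p=0.5), so it has higher entropy.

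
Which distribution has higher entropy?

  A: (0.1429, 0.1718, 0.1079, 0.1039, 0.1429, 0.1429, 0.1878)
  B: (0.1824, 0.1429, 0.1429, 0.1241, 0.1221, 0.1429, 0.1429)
B

Both distributions are close to uniform, making this a harder comparison.

H(A) = 2.7789 bits
H(B) = 2.7960 bits

The distribution closer to uniform has higher entropy.
Answer: B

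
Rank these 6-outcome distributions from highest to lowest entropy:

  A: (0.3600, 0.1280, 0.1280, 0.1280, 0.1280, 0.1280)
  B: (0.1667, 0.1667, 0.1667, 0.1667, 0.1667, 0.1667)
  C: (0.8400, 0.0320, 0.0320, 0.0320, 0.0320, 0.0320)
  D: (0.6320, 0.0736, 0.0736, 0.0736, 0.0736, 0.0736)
B > A > D > C

Key insight: Entropy is maximized by uniform distributions and minimized by concentrated distributions.

Entropies:
  H(A) = 2.4287 bits
  H(B) = 2.5850 bits
  H(C) = 1.0058 bits
  H(D) = 1.8036 bits

Ranking: B > A > D > C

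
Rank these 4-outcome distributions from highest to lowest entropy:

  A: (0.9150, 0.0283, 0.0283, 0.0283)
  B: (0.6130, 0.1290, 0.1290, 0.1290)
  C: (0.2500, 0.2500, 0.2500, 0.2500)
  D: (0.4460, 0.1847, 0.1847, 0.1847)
C > D > B > A

Key insight: Entropy is maximized by uniform distributions and minimized by concentrated distributions.

Entropies:
  H(A) = 0.5543 bits
  H(B) = 1.5762 bits
  H(C) = 2.0000 bits
  H(D) = 1.8696 bits

Ranking: C > D > B > A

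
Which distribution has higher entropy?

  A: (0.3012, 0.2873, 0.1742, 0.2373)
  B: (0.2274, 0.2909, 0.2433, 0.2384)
B

Both distributions are close to uniform, making this a harder comparison.

H(A) = 1.9701 bits
H(B) = 1.9934 bits

The distribution closer to uniform has higher entropy.
Answer: B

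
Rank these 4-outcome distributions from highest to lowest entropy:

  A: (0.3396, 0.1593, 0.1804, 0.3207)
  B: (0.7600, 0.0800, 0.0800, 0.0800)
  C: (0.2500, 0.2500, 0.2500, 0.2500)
C > A > B

Key insight: Entropy is maximized by uniform distributions and minimized by concentrated distributions.

- Uniform distributions have maximum entropy log₂(4) = 2.0000 bits
- The more "peaked" or concentrated a distribution, the lower its entropy

Entropies:
  H(A) = 1.9231 bits
  H(B) = 1.1754 bits
  H(C) = 2.0000 bits

Ranking: C > A > B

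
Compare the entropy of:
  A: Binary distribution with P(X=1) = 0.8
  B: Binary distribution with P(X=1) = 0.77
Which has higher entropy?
B

For binary distributions, entropy is maximized at p=0.5 and decreases as p moves toward 0 or 1.

H(A) = H(0.8) = 0.7219 bits
H(B) = H(0.77) = 0.7780 bits

Distribution B (p=0.77) is closer to uniform (p=0.5), so it has higher entropy.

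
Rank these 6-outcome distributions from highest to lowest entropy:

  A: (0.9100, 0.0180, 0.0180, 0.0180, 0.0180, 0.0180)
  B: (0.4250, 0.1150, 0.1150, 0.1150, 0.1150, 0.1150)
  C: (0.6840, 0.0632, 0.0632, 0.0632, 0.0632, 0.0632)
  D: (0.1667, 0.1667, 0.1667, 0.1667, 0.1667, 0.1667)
D > B > C > A

Key insight: Entropy is maximized by uniform distributions and minimized by concentrated distributions.

Entropies:
  H(A) = 0.6454 bits
  H(B) = 2.3188 bits
  H(C) = 1.6337 bits
  H(D) = 2.5850 bits

Ranking: D > B > C > A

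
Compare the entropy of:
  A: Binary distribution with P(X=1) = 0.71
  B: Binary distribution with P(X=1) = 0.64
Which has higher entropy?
B

For binary distributions, entropy is maximized at p=0.5 and decreases as p moves toward 0 or 1.

H(A) = H(0.71) = 0.8687 bits
H(B) = H(0.64) = 0.9427 bits

Distribution B (p=0.64) is closer to uniform (p=0.5), so it has higher entropy.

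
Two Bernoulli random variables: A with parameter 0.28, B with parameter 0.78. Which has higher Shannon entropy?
A

For binary distributions, entropy is maximized at p=0.5 and decreases as p moves toward 0 or 1.

H(A) = H(0.28) = 0.8555 bits
H(B) = H(0.78) = 0.7602 bits

Distribution A (p=0.28) is closer to uniform (p=0.5), so it has higher entropy.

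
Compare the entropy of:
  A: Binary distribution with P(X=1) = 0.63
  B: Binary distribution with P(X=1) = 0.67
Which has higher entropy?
A

For binary distributions, entropy is maximized at p=0.5 and decreases as p moves toward 0 or 1.

H(A) = H(0.63) = 0.9507 bits
H(B) = H(0.67) = 0.9149 bits

Distribution A (p=0.63) is closer to uniform (p=0.5), so it has higher entropy.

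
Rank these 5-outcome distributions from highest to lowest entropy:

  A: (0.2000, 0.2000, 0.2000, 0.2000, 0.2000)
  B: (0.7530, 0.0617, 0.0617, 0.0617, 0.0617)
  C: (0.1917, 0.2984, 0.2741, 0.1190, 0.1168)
A > C > B

Key insight: Entropy is maximized by uniform distributions and minimized by concentrated distributions.

- Uniform distributions have maximum entropy log₂(5) = 2.3219 bits
- The more "peaked" or concentrated a distribution, the lower its entropy

Entropies:
  H(A) = 2.3219 bits
  H(B) = 1.3005 bits
  H(C) = 2.2165 bits

Ranking: A > C > B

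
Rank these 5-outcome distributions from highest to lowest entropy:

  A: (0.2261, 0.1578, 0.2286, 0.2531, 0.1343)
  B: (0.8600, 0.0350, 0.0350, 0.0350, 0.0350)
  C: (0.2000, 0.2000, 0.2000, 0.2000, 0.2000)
C > A > B

Key insight: Entropy is maximized by uniform distributions and minimized by concentrated distributions.

- Uniform distributions have maximum entropy log₂(5) = 2.3219 bits
- The more "peaked" or concentrated a distribution, the lower its entropy

Entropies:
  H(A) = 2.2828 bits
  H(B) = 0.8642 bits
  H(C) = 2.3219 bits

Ranking: C > A > B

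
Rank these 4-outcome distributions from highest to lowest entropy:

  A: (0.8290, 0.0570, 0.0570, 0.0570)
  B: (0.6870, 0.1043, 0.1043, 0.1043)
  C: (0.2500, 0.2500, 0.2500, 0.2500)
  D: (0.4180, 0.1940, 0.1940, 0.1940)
C > D > B > A

Key insight: Entropy is maximized by uniform distributions and minimized by concentrated distributions.

Entropies:
  H(A) = 0.9310 bits
  H(B) = 1.3927 bits
  H(C) = 2.0000 bits
  H(D) = 1.9030 bits

Ranking: C > D > B > A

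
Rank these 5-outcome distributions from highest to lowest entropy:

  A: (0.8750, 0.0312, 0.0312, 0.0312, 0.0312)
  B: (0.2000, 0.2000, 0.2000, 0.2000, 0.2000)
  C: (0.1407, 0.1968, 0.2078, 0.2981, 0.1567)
B > C > A

Key insight: Entropy is maximized by uniform distributions and minimized by concentrated distributions.

- Uniform distributions have maximum entropy log₂(5) = 2.3219 bits
- The more "peaked" or concentrated a distribution, the lower its entropy

Entropies:
  H(A) = 0.7936 bits
  H(B) = 2.3219 bits
  H(C) = 2.2701 bits

Ranking: B > C > A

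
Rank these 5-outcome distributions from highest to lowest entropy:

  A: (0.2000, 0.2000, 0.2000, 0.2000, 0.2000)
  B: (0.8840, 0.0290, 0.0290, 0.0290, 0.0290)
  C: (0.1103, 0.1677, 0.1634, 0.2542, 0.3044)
A > C > B

Key insight: Entropy is maximized by uniform distributions and minimized by concentrated distributions.

- Uniform distributions have maximum entropy log₂(5) = 2.3219 bits
- The more "peaked" or concentrated a distribution, the lower its entropy

Entropies:
  H(A) = 2.3219 bits
  H(B) = 0.7498 bits
  H(C) = 2.2345 bits

Ranking: A > C > B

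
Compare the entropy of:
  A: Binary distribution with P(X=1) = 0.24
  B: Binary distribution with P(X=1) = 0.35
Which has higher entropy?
B

For binary distributions, entropy is maximized at p=0.5 and decreases as p moves toward 0 or 1.

H(A) = H(0.24) = 0.7950 bits
H(B) = H(0.35) = 0.9341 bits

Distribution B (p=0.35) is closer to uniform (p=0.5), so it has higher entropy.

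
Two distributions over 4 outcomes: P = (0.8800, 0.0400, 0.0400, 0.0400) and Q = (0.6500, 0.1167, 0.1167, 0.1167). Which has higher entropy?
Q

P is highly concentrated on one outcome (88%), making it nearly deterministic. Q spreads its mass more evenly (max 65%). The more spread-out distribution has higher entropy: H(P) ≈ 0.720 bits, H(Q) ≈ 1.489 bits.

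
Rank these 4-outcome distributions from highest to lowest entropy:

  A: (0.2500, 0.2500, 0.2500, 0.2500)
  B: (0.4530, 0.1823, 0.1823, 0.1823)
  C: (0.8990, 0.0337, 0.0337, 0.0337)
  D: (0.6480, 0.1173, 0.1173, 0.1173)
A > B > D > C

Key insight: Entropy is maximized by uniform distributions and minimized by concentrated distributions.

Entropies:
  H(A) = 2.0000 bits
  H(B) = 1.8606 bits
  H(C) = 0.6322 bits
  H(D) = 1.4937 bits

Ranking: A > B > D > C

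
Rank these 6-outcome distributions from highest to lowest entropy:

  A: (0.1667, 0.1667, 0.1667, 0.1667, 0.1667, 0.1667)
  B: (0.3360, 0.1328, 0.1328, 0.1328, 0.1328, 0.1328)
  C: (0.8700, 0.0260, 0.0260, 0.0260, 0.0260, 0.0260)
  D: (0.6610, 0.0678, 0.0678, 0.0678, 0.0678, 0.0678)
A > B > D > C

Key insight: Entropy is maximized by uniform distributions and minimized by concentrated distributions.

Entropies:
  H(A) = 2.5850 bits
  H(B) = 2.4627 bits
  H(C) = 0.8593 bits
  H(D) = 1.7110 bits

Ranking: A > B > D > C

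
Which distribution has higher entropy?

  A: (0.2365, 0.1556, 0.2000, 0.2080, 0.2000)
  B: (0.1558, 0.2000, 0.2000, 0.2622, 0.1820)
A

Both distributions are close to uniform, making this a harder comparison.

H(A) = 2.3095 bits
H(B) = 2.3004 bits

The distribution closer to uniform has higher entropy.
Answer: A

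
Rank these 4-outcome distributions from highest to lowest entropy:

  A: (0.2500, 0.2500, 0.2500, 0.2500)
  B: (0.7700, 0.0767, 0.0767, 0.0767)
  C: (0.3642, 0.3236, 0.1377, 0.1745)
A > C > B

Key insight: Entropy is maximized by uniform distributions and minimized by concentrated distributions.

- Uniform distributions have maximum entropy log₂(4) = 2.0000 bits
- The more "peaked" or concentrated a distribution, the lower its entropy

Entropies:
  H(A) = 2.0000 bits
  H(B) = 1.1426 bits
  H(C) = 1.8909 bits

Ranking: A > C > B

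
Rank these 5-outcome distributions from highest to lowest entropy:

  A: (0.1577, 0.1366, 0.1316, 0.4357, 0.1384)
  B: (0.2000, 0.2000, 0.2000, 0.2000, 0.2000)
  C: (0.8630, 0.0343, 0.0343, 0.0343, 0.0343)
B > A > C

Key insight: Entropy is maximized by uniform distributions and minimized by concentrated distributions.

- Uniform distributions have maximum entropy log₂(5) = 2.3219 bits
- The more "peaked" or concentrated a distribution, the lower its entropy

Entropies:
  H(A) = 2.1147 bits
  H(B) = 2.3219 bits
  H(C) = 0.8503 bits

Ranking: B > A > C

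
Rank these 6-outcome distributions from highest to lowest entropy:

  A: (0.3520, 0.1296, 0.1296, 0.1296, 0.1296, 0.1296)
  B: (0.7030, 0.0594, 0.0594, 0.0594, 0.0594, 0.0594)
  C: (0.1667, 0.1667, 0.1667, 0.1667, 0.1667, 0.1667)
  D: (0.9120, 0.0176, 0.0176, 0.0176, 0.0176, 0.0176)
C > A > B > D

Key insight: Entropy is maximized by uniform distributions and minimized by concentrated distributions.

Entropies:
  H(A) = 2.4405 bits
  H(B) = 1.5672 bits
  H(C) = 2.5850 bits
  H(D) = 0.6341 bits

Ranking: C > A > B > D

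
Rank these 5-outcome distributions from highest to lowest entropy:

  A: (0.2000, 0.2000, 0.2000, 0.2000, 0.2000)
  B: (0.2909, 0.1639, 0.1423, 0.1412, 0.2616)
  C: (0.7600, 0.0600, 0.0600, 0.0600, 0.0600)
A > B > C

Key insight: Entropy is maximized by uniform distributions and minimized by concentrated distributions.

- Uniform distributions have maximum entropy log₂(5) = 2.3219 bits
- The more "peaked" or concentrated a distribution, the lower its entropy

Entropies:
  H(A) = 2.3219 bits
  H(B) = 2.2511 bits
  H(C) = 1.2750 bits

Ranking: A > B > C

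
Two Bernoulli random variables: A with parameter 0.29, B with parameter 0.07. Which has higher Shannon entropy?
A

For binary distributions, entropy is maximized at p=0.5 and decreases as p moves toward 0 or 1.

H(A) = H(0.29) = 0.8687 bits
H(B) = H(0.07) = 0.3659 bits

Distribution A (p=0.29) is closer to uniform (p=0.5), so it has higher entropy.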